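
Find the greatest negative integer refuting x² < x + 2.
Testing negative integers from -1 downward:
x = -1: LHS = (-1)² = 1, RHS = (-1) + 2 = 1; 1 < 1 — FAILS  ← closest negative counterexample to 0

Answer: x = -1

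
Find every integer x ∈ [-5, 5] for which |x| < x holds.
Over all integers in [-5, 5], LHS − RHS is smallest at x = 0, where it equals 0:
x = 0: LHS = |0| = 0; 0 < 0 — FAILS
At the ends of the range:
x = -5: LHS = |-5| = 5; 5 < -5 — FAILS
x = 5: LHS = |5| = 5; 5 < 5 — FAILS
Hence LHS − RHS is never negative, i.e. LHS ≥ RHS throughout, so the claimed relation (<) fails for every integer in [-5, 5].

Answer: None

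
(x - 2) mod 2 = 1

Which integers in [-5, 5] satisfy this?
Holds for: {-5, -3, -1, 1, 3, 5}
Fails for: {-4, -2, 0, 2, 4}

Answer: {-5, -3, -1, 1, 3, 5}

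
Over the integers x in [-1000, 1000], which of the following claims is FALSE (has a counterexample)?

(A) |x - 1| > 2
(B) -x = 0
(A) x = 0: LHS = |0 - 1| = |-1| = 1; 1 > 2 — FAILS
(B) x = 1: -1 = 0 — FAILS

Answer: Both A and B are false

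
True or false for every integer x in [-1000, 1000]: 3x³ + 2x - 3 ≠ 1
Track d = LHS − RHS over the integers in [-1000, 1000]. Equality would need d = 0, but d changes sign only between consecutive integers, jumping over 0:
x = 0: LHS = 3·0³ + 2·0 - 3 = -3; -3 ≠ 1 — holds  (d = -4)
x = 1: LHS = 3·1³ + 2·1 - 3 = 2; 2 ≠ 1 — holds  (d = 1)
Away from these crossings d keeps a constant sign, and checking every integer in [-1000, 1000] confirms d ≠ 0 throughout. Hence the two sides are never equal, so the relation holds for every integer in [-1000, 1000].

No counterexample exists.

Answer: True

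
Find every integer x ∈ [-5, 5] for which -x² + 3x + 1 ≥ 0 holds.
Holds for: {0, 1, 2, 3}
Fails for: {-5, -4, -3, -2, -1, 4, 5}

Answer: {0, 1, 2, 3}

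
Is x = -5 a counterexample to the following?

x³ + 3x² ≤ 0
Substitute x = -5 into the relation:
x = -5: LHS = (-5)³ + 3·(-5)² = -50; -50 ≤ 0 — holds

The claim holds here, so x = -5 is not a counterexample. (A counterexample exists elsewhere, e.g. x = 1.)

Answer: No, x = -5 is not a counterexample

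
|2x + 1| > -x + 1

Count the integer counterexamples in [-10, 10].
Counterexamples in [-10, 10]: {-2, -1, 0}.

Counting them gives 3 values.

Answer: 3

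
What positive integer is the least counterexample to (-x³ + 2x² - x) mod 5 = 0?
Testing positive integers:
x = 1: LHS = (-1³ + 2·1² - 1) mod 5 = 0 mod 5 = 0; 0 = 0 — holds
x = 2: LHS = (-2³ + 2·2² - 2) mod 5 = (-2) mod 5 = 3; 3 = 0 — FAILS  ← smallest positive counterexample

Answer: x = 2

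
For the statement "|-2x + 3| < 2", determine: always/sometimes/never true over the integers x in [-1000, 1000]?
Holds at x = 1: LHS = |-2·1 + 3| = |1| = 1; 1 < 2 — holds
Fails at x = 0: LHS = |-2·0 + 3| = |3| = 3; 3 < 2 — FAILS
It is satisfied by some integers in the range but not all.

Answer: Sometimes true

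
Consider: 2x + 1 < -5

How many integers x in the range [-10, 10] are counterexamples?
Counterexamples in [-10, 10]: {-3, -2, -1, 0, 1, 2, 3, 4, 5, 6, 7, 8, 9, 10}.

Counting them gives 14 values.

Answer: 14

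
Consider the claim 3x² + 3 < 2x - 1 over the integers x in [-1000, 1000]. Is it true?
The claim fails at x = 0:
x = 0: LHS = 3·0² + 3 = 3, RHS = 2·0 - 1 = -1; 3 < -1 — FAILS

Because a single integer refutes it, the statement is false.

Answer: False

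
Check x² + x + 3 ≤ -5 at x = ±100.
x = 100: LHS = 100² + 100 + 3 = 10103; 10103 ≤ -5 — FAILS
x = -100: LHS = (-100)² + (-100) + 3 = 9903; 9903 ≤ -5 — FAILS

Answer: No, fails for both x = 100 and x = -100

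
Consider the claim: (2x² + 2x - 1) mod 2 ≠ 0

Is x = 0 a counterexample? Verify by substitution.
Substitute x = 0 into the relation:
x = 0: LHS = (2·0² + 2·0 - 1) mod 2 = (-1) mod 2 = 1; 1 ≠ 0 — holds

The relation holds at x = 0, so it is not a counterexample.

Answer: No, x = 0 is not a counterexample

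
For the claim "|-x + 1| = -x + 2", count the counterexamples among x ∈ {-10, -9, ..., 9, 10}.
Counterexamples in [-10, 10]: {-10, -9, -8, -7, -6, -5, -4, -3, -2, -1, 0, 1, 2, 3, 4, 5, 6, 7, 8, 9, 10}.

Counting them gives 21 values.

Answer: 21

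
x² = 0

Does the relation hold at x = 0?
x = 0: LHS = 0² = 0; 0 = 0 — holds

The relation is satisfied at x = 0.

Answer: Yes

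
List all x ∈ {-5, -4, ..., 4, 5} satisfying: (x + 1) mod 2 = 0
Holds for: {-5, -3, -1, 1, 3, 5}
Fails for: {-4, -2, 0, 2, 4}

Answer: {-5, -3, -1, 1, 3, 5}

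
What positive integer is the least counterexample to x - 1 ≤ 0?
Testing positive integers:
x = 1: LHS = 1 - 1 = 0; 0 ≤ 0 — holds
x = 2: LHS = 2 - 1 = 1; 1 ≤ 0 — FAILS  ← smallest positive counterexample

Answer: x = 2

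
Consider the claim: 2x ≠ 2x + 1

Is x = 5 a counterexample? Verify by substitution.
Substitute x = 5 into the relation:
x = 5: LHS = 2·5 = 10, RHS = 2·5 + 1 = 11; 10 ≠ 11 — holds

The relation holds at x = 5, so it is not a counterexample.

Answer: No, x = 5 is not a counterexample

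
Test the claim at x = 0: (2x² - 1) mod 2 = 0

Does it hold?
x = 0: LHS = (2·0² - 1) mod 2 = (-1) mod 2 = 1; 1 = 0 — FAILS

The relation fails at x = 0, so x = 0 is a counterexample.

Answer: No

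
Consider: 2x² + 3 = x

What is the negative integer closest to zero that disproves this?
Testing negative integers from -1 downward:
x = -1: LHS = 2·(-1)² + 3 = 5; 5 = -1 — FAILS  ← closest negative counterexample to 0

Answer: x = -1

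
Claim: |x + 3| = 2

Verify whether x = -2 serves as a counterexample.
Substitute x = -2 into the relation:
x = -2: LHS = |(-2) + 3| = |1| = 1; 1 = 2 — FAILS

Since the claim fails at x = -2, this value is a counterexample.

Answer: Yes, x = -2 is a counterexample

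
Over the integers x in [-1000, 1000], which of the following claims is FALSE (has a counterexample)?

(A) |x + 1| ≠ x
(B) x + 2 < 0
(A) Over all integers in [-1000, 1000], LHS − RHS is always positive; it is smallest at x = 0, where it equals 1:
x = 0: LHS = |0 + 1| = |1| = 1; 1 ≠ 0 — holds
At the ends of the range:
x = -1000: LHS = |(-1000) + 1| = |-999| = 999; 999 ≠ -1000 — holds
x = 1000: LHS = |1000 + 1| = |1001| = 1001; 1001 ≠ 1000 — holds
Hence LHS − RHS is never 0, i.e. the two sides are never equal, so the relation holds for every integer in [-1000, 1000].

(B) x = 0: LHS = 0 + 2 = 2; 2 < 0 — FAILS

Only (B) has a counterexample.

Answer: B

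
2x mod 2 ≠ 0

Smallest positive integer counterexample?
Testing positive integers:
x = 1: LHS = (2·1) mod 2 = 2 mod 2 = 0; 0 ≠ 0 — FAILS  ← smallest positive counterexample

Answer: x = 1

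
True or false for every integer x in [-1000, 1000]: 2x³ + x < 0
The claim fails at x = 0:
x = 0: LHS = 2·0³ + 0 = 0; 0 < 0 — FAILS

Because a single integer refutes it, the statement is false.

Answer: False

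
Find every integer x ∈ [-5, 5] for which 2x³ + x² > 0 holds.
Holds for: {1, 2, 3, 4, 5}
Fails for: {-5, -4, -3, -2, -1, 0}

Answer: {1, 2, 3, 4, 5}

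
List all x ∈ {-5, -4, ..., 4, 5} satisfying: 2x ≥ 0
Holds for: {0, 1, 2, 3, 4, 5}
Fails for: {-5, -4, -3, -2, -1}

Answer: {0, 1, 2, 3, 4, 5}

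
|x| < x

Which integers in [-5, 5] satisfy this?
Over all integers in [-5, 5], LHS − RHS is smallest at x = 0, where it equals 0:
x = 0: LHS = |0| = 0; 0 < 0 — FAILS
At the ends of the range:
x = -5: LHS = |-5| = 5; 5 < -5 — FAILS
x = 5: LHS = |5| = 5; 5 < 5 — FAILS
Hence LHS − RHS is never negative, i.e. LHS ≥ RHS throughout, so the claimed relation (<) fails for every integer in [-5, 5].

Answer: None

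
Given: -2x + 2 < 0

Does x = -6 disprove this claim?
Substitute x = -6 into the relation:
x = -6: LHS = -2·(-6) + 2 = 14; 14 < 0 — FAILS

Since the claim fails at x = -6, this value is a counterexample.

Answer: Yes, x = -6 is a counterexample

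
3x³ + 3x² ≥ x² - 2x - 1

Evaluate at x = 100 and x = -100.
x = 100: LHS = 3·100³ + 3·100² = 3030000, RHS = 100² - 2·100 - 1 = 9799; 3030000 ≥ 9799 — holds
x = -100: LHS = 3·(-100)³ + 3·(-100)² = -2970000, RHS = (-100)² - 2·(-100) - 1 = 10199; -2970000 ≥ 10199 — FAILS

Answer: Partially: holds for x = 100, fails for x = -100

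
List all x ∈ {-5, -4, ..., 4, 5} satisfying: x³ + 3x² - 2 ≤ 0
Holds for: {-5, -4, -3, -1, 0}
Fails for: {-2, 1, 2, 3, 4, 5}

Answer: {-5, -4, -3, -1, 0}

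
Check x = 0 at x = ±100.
x = 100: 100 = 0 — FAILS
x = -100: -100 = 0 — FAILS

Answer: No, fails for both x = 100 and x = -100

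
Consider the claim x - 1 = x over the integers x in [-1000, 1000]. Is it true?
The claim fails at x = 0:
x = 0: LHS = 0 - 1 = -1; -1 = 0 — FAILS

Because a single integer refutes it, the statement is false.

Answer: False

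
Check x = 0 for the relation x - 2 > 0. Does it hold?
x = 0: LHS = 0 - 2 = -2; -2 > 0 — FAILS

The relation fails at x = 0, so x = 0 is a counterexample.

Answer: No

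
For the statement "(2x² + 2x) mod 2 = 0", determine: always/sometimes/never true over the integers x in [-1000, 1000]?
For a polynomial with integer coefficients, its value mod 2 depends only on x mod 2, so it suffices to check one representative of each residue class, x = 0, 1:
x = 0: LHS = (2·0² + 2·0) mod 2 = 0 mod 2 = 0; 0 = 0 — holds
x = 1: LHS = (2·1² + 2·1) mod 2 = 4 mod 2 = 0; 0 = 0 — holds
The relation holds in every residue class, so the relation holds for every integer in [-1000, 1000].

No counterexample exists.

Answer: Always true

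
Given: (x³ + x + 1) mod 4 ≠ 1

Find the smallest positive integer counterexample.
Testing positive integers:
x = 1: LHS = (1³ + 1 + 1) mod 4 = 3 mod 4 = 3; 3 ≠ 1 — holds
x = 2: LHS = (2³ + 2 + 1) mod 4 = 11 mod 4 = 3; 3 ≠ 1 — holds
x = 3: LHS = (3³ + 3 + 1) mod 4 = 31 mod 4 = 3; 3 ≠ 1 — holds
x = 4: LHS = (4³ + 4 + 1) mod 4 = 69 mod 4 = 1; 1 ≠ 1 — FAILS  ← smallest positive counterexample

Answer: x = 4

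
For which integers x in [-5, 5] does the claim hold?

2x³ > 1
Holds for: {1, 2, 3, 4, 5}
Fails for: {-5, -4, -3, -2, -1, 0}

Answer: {1, 2, 3, 4, 5}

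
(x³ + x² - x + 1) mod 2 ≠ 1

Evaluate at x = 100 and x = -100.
x = 100: LHS = (100³ + 100² - 100 + 1) mod 2 = 1009901 mod 2 = 1; 1 ≠ 1 — FAILS
x = -100: LHS = ((-100)³ + (-100)² - (-100) + 1) mod 2 = (-989899) mod 2 = 1; 1 ≠ 1 — FAILS

Answer: No, fails for both x = 100 and x = -100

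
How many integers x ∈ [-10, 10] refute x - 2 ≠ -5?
Counterexamples in [-10, 10]: {-3}.

Counting them gives 1 values.

Answer: 1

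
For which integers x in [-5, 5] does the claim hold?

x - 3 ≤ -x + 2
Holds for: {-5, -4, -3, -2, -1, 0, 1, 2}
Fails for: {3, 4, 5}

Answer: {-5, -4, -3, -2, -1, 0, 1, 2}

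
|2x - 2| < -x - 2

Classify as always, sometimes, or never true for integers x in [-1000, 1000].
Over all integers in [-1000, 1000], LHS − RHS is smallest at x = 1, where it equals 3:
x = 1: LHS = |2·1 - 2| = |0| = 0, RHS = -1 - 2 = -3; 0 < -3 — FAILS
At the ends of the range:
x = -1000: LHS = |2·(-1000) - 2| = |-2002| = 2002, RHS = -(-1000) - 2 = 998; 2002 < 998 — FAILS
x = 1000: LHS = |2·1000 - 2| = |1998| = 1998, RHS = -1000 - 2 = -1002; 1998 < -1002 — FAILS
Hence LHS − RHS is never negative, i.e. LHS ≥ RHS throughout, so the claimed relation (<) fails for every integer in [-1000, 1000].

No integer in the range satisfies it.

Answer: Never true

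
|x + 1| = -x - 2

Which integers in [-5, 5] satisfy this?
Over all integers in [-5, 5], LHS − RHS is always positive; it is smallest at x = -1, where it equals 1:
x = -1: LHS = |(-1) + 1| = |0| = 0, RHS = -(-1) - 2 = -1; 0 = -1 — FAILS
At the ends of the range:
x = -5: LHS = |(-5) + 1| = |-4| = 4, RHS = -(-5) - 2 = 3; 4 = 3 — FAILS
x = 5: LHS = |5 + 1| = |6| = 6, RHS = -5 - 2 = -7; 6 = -7 — FAILS
Hence LHS − RHS is never 0, i.e. the two sides are never equal, so the claimed relation (=) fails for every integer in [-5, 5].

Answer: None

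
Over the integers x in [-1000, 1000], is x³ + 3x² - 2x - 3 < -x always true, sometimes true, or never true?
Holds at x = 0: LHS = 0³ + 3·0² - 2·0 - 3 = -3, RHS = -0 = 0; -3 < 0 — holds
Fails at x = 1: LHS = 1³ + 3·1² - 2·1 - 3 = -1; -1 < -1 — FAILS
It is satisfied by some integers in the range but not all.

Answer: Sometimes true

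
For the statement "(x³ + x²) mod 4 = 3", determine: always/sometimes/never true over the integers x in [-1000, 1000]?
For a polynomial with integer coefficients, its value mod 4 depends only on x mod 4, so it suffices to check one representative of each residue class, x = 0, 1, 2, 3:
x = 0: LHS = (0³ + 0²) mod 4 = 0 mod 4 = 0; 0 = 3 — FAILS
x = 1: LHS = (1³ + 1²) mod 4 = 2 mod 4 = 2; 2 = 3 — FAILS
x = 2: LHS = (2³ + 2²) mod 4 = 12 mod 4 = 0; 0 = 3 — FAILS
x = 3: LHS = (3³ + 3²) mod 4 = 36 mod 4 = 0; 0 = 3 — FAILS
The relation fails in every residue class, so the claimed relation (=) fails for every integer in [-1000, 1000].

No integer in the range satisfies it.

Answer: Never true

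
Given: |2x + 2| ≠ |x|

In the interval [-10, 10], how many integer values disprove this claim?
Counterexamples in [-10, 10]: {-2}.

Counting them gives 1 values.

Answer: 1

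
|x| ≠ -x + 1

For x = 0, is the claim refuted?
Substitute x = 0 into the relation:
x = 0: LHS = |0| = 0, RHS = -0 + 1 = 1; 0 ≠ 1 — holds

The relation holds at x = 0, so it is not a counterexample.

Answer: No, x = 0 is not a counterexample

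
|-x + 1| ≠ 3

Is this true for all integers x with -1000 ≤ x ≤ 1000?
The claim fails at x = -2:
x = -2: LHS = |-(-2) + 1| = |3| = 3; 3 ≠ 3 — FAILS

Because a single integer refutes it, the statement is false.

Answer: False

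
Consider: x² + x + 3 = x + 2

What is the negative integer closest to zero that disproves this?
Testing negative integers from -1 downward:
x = -1: LHS = (-1)² + (-1) + 3 = 3, RHS = (-1) + 2 = 1; 3 = 1 — FAILS  ← closest negative counterexample to 0

Answer: x = -1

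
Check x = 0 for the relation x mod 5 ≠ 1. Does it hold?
x = 0: LHS = 0 mod 5 = 0; 0 ≠ 1 — holds

The relation is satisfied at x = 0.

Answer: Yes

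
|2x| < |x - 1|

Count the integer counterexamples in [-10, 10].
Counterexamples in [-10, 10]: {-10, -9, -8, -7, -6, -5, -4, -3, -2, -1, 1, 2, 3, 4, 5, 6, 7, 8, 9, 10}.

Counting them gives 20 values.

Answer: 20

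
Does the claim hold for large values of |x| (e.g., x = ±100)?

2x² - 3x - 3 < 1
x = 100: LHS = 2·100² - 3·100 - 3 = 19697; 19697 < 1 — FAILS
x = -100: LHS = 2·(-100)² - 3·(-100) - 3 = 20297; 20297 < 1 — FAILS

Answer: No, fails for both x = 100 and x = -100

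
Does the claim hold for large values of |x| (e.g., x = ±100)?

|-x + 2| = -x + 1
x = 100: LHS = |-100 + 2| = |-98| = 98, RHS = -100 + 1 = -99; 98 = -99 — FAILS
x = -100: LHS = |-(-100) + 2| = |102| = 102, RHS = -(-100) + 1 = 101; 102 = 101 — FAILS

Answer: No, fails for both x = 100 and x = -100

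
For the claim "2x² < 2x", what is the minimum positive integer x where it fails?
Testing positive integers:
x = 1: LHS = 2·1² = 2, RHS = 2·1 = 2; 2 < 2 — FAILS  ← smallest positive counterexample

Answer: x = 1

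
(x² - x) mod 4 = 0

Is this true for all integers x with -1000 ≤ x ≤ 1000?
The claim fails at x = -1:
x = -1: LHS = ((-1)² - (-1)) mod 4 = 2 mod 4 = 2; 2 = 0 — FAILS

Because a single integer refutes it, the statement is false.

Answer: False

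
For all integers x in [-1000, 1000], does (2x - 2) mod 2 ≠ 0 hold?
The claim fails at x = 0:
x = 0: LHS = (2·0 - 2) mod 2 = (-2) mod 2 = 0; 0 ≠ 0 — FAILS

Because a single integer refutes it, the statement is false.

Answer: False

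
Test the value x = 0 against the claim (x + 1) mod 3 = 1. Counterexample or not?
Substitute x = 0 into the relation:
x = 0: LHS = (0 + 1) mod 3 = 1 mod 3 = 1; 1 = 1 — holds

The claim holds here, so x = 0 is not a counterexample. (A counterexample exists elsewhere, e.g. x = 1.)

Answer: No, x = 0 is not a counterexample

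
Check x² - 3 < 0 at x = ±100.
x = 100: LHS = 100² - 3 = 9997; 9997 < 0 — FAILS
x = -100: LHS = (-100)² - 3 = 9997; 9997 < 0 — FAILS

Answer: No, fails for both x = 100 and x = -100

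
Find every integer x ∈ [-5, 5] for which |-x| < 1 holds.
Holds for: {0}
Fails for: {-5, -4, -3, -2, -1, 1, 2, 3, 4, 5}

Answer: {0}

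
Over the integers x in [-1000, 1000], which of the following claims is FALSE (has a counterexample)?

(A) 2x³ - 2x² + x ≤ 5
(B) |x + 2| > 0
(A) x = 2: LHS = 2·2³ - 2·2² + 2 = 10; 10 ≤ 5 — FAILS
(B) x = -2: LHS = |(-2) + 2| = |0| = 0; 0 > 0 — FAILS

Answer: Both A and B are false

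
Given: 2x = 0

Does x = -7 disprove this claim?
Substitute x = -7 into the relation:
x = -7: LHS = 2·(-7) = -14; -14 = 0 — FAILS

Since the claim fails at x = -7, this value is a counterexample.

Answer: Yes, x = -7 is a counterexample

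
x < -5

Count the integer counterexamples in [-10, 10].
Counterexamples in [-10, 10]: {-5, -4, -3, -2, -1, 0, 1, 2, 3, 4, 5, 6, 7, 8, 9, 10}.

Counting them gives 16 values.

Answer: 16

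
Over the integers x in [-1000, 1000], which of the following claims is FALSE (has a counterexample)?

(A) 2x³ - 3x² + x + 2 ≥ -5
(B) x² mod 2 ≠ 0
(A) x = -2: LHS = 2·(-2)³ - 3·(-2)² + (-2) + 2 = -28; -28 ≥ -5 — FAILS
(B) x = 0: LHS = (0²) mod 2 = 0 mod 2 = 0; 0 ≠ 0 — FAILS

Answer: Both A and B are false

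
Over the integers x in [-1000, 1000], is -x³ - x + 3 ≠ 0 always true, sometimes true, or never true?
Track d = LHS − RHS over the integers in [-1000, 1000]. Equality would need d = 0, but d changes sign only between consecutive integers, jumping over 0:
x = 1: LHS = -1³ - 1 + 3 = 1; 1 ≠ 0 — holds  (d = 1)
x = 2: LHS = -2³ - 2 + 3 = -7; -7 ≠ 0 — holds  (d = -7)
Away from these crossings d keeps a constant sign, and checking every integer in [-1000, 1000] confirms d ≠ 0 throughout. Hence the two sides are never equal, so the relation holds for every integer in [-1000, 1000].

No counterexample exists.

Answer: Always true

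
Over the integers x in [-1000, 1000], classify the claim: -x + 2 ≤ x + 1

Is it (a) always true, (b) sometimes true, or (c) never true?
Holds at x = 1: LHS = -1 + 2 = 1, RHS = 1 + 1 = 2; 1 ≤ 2 — holds
Fails at x = 0: LHS = -0 + 2 = 2, RHS = 0 + 1 = 1; 2 ≤ 1 — FAILS
It is satisfied by some integers in the range but not all.

Answer: Sometimes true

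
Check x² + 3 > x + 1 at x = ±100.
x = 100: LHS = 100² + 3 = 10003, RHS = 100 + 1 = 101; 10003 > 101 — holds
x = -100: LHS = (-100)² + 3 = 10003, RHS = (-100) + 1 = -99; 10003 > -99 — holds

Answer: Yes, holds for both x = 100 and x = -100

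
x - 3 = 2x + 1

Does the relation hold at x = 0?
x = 0: LHS = 0 - 3 = -3, RHS = 2·0 + 1 = 1; -3 = 1 — FAILS

The relation fails at x = 0, so x = 0 is a counterexample.

Answer: No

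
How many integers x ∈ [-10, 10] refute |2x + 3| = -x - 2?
Counterexamples in [-10, 10]: {-10, -9, -8, -7, -6, -5, -4, -3, -2, -1, 0, 1, 2, 3, 4, 5, 6, 7, 8, 9, 10}.

Counting them gives 21 values.

Answer: 21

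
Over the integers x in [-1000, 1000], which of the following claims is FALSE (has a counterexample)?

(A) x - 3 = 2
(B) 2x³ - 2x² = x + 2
(A) x = 0: LHS = 0 - 3 = -3; -3 = 2 — FAILS
(B) x = 0: LHS = 2·0³ - 2·0² = 0, RHS = 0 + 2 = 2; 0 = 2 — FAILS

Answer: Both A and B are false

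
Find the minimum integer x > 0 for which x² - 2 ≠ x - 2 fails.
Testing positive integers:
x = 1: LHS = 1² - 2 = -1, RHS = 1 - 2 = -1; -1 ≠ -1 — FAILS  ← smallest positive counterexample

Answer: x = 1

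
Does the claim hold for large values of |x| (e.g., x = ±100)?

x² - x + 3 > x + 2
x = 100: LHS = 100² - 100 + 3 = 9903, RHS = 100 + 2 = 102; 9903 > 102 — holds
x = -100: LHS = (-100)² - (-100) + 3 = 10103, RHS = (-100) + 2 = -98; 10103 > -98 — holds

Answer: Yes, holds for both x = 100 and x = -100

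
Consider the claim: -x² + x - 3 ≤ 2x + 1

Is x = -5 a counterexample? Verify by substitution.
Substitute x = -5 into the relation:
x = -5: LHS = -(-5)² + (-5) - 3 = -33, RHS = 2·(-5) + 1 = -9; -33 ≤ -9 — holds

The relation holds at x = -5, so it is not a counterexample.

Answer: No, x = -5 is not a counterexample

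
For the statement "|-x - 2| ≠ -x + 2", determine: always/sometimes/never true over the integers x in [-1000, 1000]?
Holds at x = 1: LHS = |-1 - 2| = |-3| = 3, RHS = -1 + 2 = 1; 3 ≠ 1 — holds
Fails at x = 0: LHS = |-0 - 2| = |-2| = 2, RHS = -0 + 2 = 2; 2 ≠ 2 — FAILS
It is satisfied by some integers in the range but not all.

Answer: Sometimes true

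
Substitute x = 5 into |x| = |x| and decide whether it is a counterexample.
Substitute x = 5 into the relation:
x = 5: LHS = |5| = 5, RHS = |5| = 5; 5 = 5 — holds

The relation holds at x = 5, so it is not a counterexample.

Answer: No, x = 5 is not a counterexample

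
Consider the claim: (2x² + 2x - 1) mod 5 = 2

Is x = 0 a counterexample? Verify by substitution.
Substitute x = 0 into the relation:
x = 0: LHS = (2·0² + 2·0 - 1) mod 5 = (-1) mod 5 = 4; 4 = 2 — FAILS

Since the claim fails at x = 0, this value is a counterexample.

Answer: Yes, x = 0 is a counterexample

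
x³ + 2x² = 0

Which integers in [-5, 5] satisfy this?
Holds for: {-2, 0}
Fails for: {-5, -4, -3, -1, 1, 2, 3, 4, 5}

Answer: {-2, 0}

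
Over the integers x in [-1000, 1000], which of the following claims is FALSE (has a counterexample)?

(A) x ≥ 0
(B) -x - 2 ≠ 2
(A) x = -1: -1 ≥ 0 — FAILS
(B) x = -4: LHS = -(-4) - 2 = 2; 2 ≠ 2 — FAILS

Answer: Both A and B are false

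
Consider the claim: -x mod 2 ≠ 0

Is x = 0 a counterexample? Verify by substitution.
Substitute x = 0 into the relation:
x = 0: LHS = (-0) mod 2 = 0 mod 2 = 0; 0 ≠ 0 — FAILS

Since the claim fails at x = 0, this value is a counterexample.

Answer: Yes, x = 0 is a counterexample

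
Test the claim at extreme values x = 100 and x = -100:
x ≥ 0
x = 100: 100 ≥ 0 — holds
x = -100: -100 ≥ 0 — FAILS

Answer: Partially: holds for x = 100, fails for x = -100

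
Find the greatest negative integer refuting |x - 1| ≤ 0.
Testing negative integers from -1 downward:
x = -1: LHS = |(-1) - 1| = |-2| = 2; 2 ≤ 0 — FAILS  ← closest negative counterexample to 0

Answer: x = -1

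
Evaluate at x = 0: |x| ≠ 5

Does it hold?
x = 0: LHS = |0| = 0; 0 ≠ 5 — holds

The relation is satisfied at x = 0.

Answer: Yes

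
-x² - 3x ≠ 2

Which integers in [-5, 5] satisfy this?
Holds for: {-5, -4, -3, 0, 1, 2, 3, 4, 5}
Fails for: {-2, -1}

Answer: {-5, -4, -3, 0, 1, 2, 3, 4, 5}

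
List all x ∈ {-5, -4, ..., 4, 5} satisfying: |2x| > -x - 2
Over all integers in [-5, 5], LHS − RHS is smallest at x = 0, where it equals 2:
x = 0: LHS = |2·0| = |0| = 0, RHS = -0 - 2 = -2; 0 > -2 — holds
At the ends of the range:
x = -5: LHS = |2·(-5)| = |-10| = 10, RHS = -(-5) - 2 = 3; 10 > 3 — holds
x = 5: LHS = |2·5| = |10| = 10, RHS = -5 - 2 = -7; 10 > -7 — holds
Hence LHS − RHS is never zero or negative, i.e. LHS > RHS throughout, so the relation holds for every integer in [-5, 5].

Answer: All integers in [-5, 5]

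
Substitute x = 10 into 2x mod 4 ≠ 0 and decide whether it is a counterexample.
Substitute x = 10 into the relation:
x = 10: LHS = (2·10) mod 4 = 20 mod 4 = 0; 0 ≠ 0 — FAILS

Since the claim fails at x = 10, this value is a counterexample.

Answer: Yes, x = 10 is a counterexample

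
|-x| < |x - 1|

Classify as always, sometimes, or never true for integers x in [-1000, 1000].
Holds at x = 0: LHS = |-0| = |0| = 0, RHS = |0 - 1| = |-1| = 1; 0 < 1 — holds
Fails at x = 1: LHS = |-1| = 1, RHS = |1 - 1| = |0| = 0; 1 < 0 — FAILS
It is satisfied by some integers in the range but not all.

Answer: Sometimes true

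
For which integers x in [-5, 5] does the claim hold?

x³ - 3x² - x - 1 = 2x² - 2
Track d = LHS − RHS over the integers in [-5, 5]. Equality would need d = 0, but d changes sign only between consecutive integers, jumping over 0:
x = -1: LHS = (-1)³ - 3·(-1)² - (-1) - 1 = -4, RHS = 2·(-1)² - 2 = 0; -4 = 0 — FAILS  (d = -4)
x = 0: LHS = 0³ - 3·0² - 0 - 1 = -1, RHS = 2·0² - 2 = -2; -1 = -2 — FAILS  (d = 1)
x = 0: LHS = 0³ - 3·0² - 0 - 1 = -1, RHS = 2·0² - 2 = -2; -1 = -2 — FAILS  (d = 1)
x = 1: LHS = 1³ - 3·1² - 1 - 1 = -4, RHS = 2·1² - 2 = 0; -4 = 0 — FAILS  (d = -4)
Away from these crossings d keeps a constant sign, and checking every integer in [-5, 5] confirms d ≠ 0 throughout. Hence the two sides are never equal, so the claimed relation (=) fails for every integer in [-5, 5].

Answer: None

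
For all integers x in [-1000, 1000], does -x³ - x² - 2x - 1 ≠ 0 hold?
Track d = LHS − RHS over the integers in [-1000, 1000]. Equality would need d = 0, but d changes sign only between consecutive integers, jumping over 0:
x = -1: LHS = -(-1)³ - (-1)² - 2·(-1) - 1 = 1; 1 ≠ 0 — holds  (d = 1)
x = 0: LHS = -0³ - 0² - 2·0 - 1 = -1; -1 ≠ 0 — holds  (d = -1)
Away from these crossings d keeps a constant sign, and checking every integer in [-1000, 1000] confirms d ≠ 0 throughout. Hence the two sides are never equal, so the relation holds for every integer in [-1000, 1000].

No counterexample exists.

Answer: True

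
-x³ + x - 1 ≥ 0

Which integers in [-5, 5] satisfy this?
Holds for: {-5, -4, -3, -2}
Fails for: {-1, 0, 1, 2, 3, 4, 5}

Answer: {-5, -4, -3, -2}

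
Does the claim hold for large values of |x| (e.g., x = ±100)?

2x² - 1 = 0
x = 100: LHS = 2·100² - 1 = 19999; 19999 = 0 — FAILS
x = -100: LHS = 2·(-100)² - 1 = 19999; 19999 = 0 — FAILS

Answer: No, fails for both x = 100 and x = -100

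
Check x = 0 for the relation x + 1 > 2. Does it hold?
x = 0: LHS = 0 + 1 = 1; 1 > 2 — FAILS

The relation fails at x = 0, so x = 0 is a counterexample.

Answer: No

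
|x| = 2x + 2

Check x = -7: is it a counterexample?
Substitute x = -7 into the relation:
x = -7: LHS = |-7| = 7, RHS = 2·(-7) + 2 = -12; 7 = -12 — FAILS

Since the claim fails at x = -7, this value is a counterexample.

Answer: Yes, x = -7 is a counterexample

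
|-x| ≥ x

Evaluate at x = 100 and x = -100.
x = 100: LHS = |-100| = 100; 100 ≥ 100 — holds
x = -100: LHS = |-(-100)| = |100| = 100; 100 ≥ -100 — holds

Answer: Yes, holds for both x = 100 and x = -100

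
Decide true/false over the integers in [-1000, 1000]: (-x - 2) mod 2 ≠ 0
The claim fails at x = 0:
x = 0: LHS = (-0 - 2) mod 2 = (-2) mod 2 = 0; 0 ≠ 0 — FAILS

Because a single integer refutes it, the statement is false.

Answer: False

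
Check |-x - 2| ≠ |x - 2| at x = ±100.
x = 100: LHS = |-100 - 2| = |-102| = 102, RHS = |100 - 2| = |98| = 98; 102 ≠ 98 — holds
x = -100: LHS = |-(-100) - 2| = |98| = 98, RHS = |(-100) - 2| = |-102| = 102; 98 ≠ 102 — holds

Answer: Yes, holds for both x = 100 and x = -100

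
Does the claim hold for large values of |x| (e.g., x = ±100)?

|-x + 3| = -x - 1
x = 100: LHS = |-100 + 3| = |-97| = 97, RHS = -100 - 1 = -101; 97 = -101 — FAILS
x = -100: LHS = |-(-100) + 3| = |103| = 103, RHS = -(-100) - 1 = 99; 103 = 99 — FAILS

Answer: No, fails for both x = 100 and x = -100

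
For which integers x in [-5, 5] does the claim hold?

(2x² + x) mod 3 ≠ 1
Holds for: {-5, -3, -2, 0, 1, 3, 4}
Fails for: {-4, -1, 2, 5}

Answer: {-5, -3, -2, 0, 1, 3, 4}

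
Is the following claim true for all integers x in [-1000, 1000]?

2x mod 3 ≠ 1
The claim fails at x = -1:
x = -1: LHS = (2·(-1)) mod 3 = (-2) mod 3 = 1; 1 ≠ 1 — FAILS

Because a single integer refutes it, the statement is false.

Answer: False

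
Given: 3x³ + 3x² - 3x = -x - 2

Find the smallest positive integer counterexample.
Testing positive integers:
x = 1: LHS = 3·1³ + 3·1² - 3·1 = 3, RHS = -1 - 2 = -3; 3 = -3 — FAILS  ← smallest positive counterexample

Answer: x = 1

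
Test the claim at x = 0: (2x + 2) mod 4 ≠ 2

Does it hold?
x = 0: LHS = (2·0 + 2) mod 4 = 2 mod 4 = 2; 2 ≠ 2 — FAILS

The relation fails at x = 0, so x = 0 is a counterexample.

Answer: No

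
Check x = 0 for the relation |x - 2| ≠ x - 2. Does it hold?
x = 0: LHS = |0 - 2| = |-2| = 2, RHS = 0 - 2 = -2; 2 ≠ -2 — holds

The relation is satisfied at x = 0.

Answer: Yes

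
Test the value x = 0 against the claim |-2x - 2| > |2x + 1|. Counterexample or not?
Substitute x = 0 into the relation:
x = 0: LHS = |-2·0 - 2| = |-2| = 2, RHS = |2·0 + 1| = |1| = 1; 2 > 1 — holds

The claim holds here, so x = 0 is not a counterexample. (A counterexample exists elsewhere, e.g. x = -1.)

Answer: No, x = 0 is not a counterexample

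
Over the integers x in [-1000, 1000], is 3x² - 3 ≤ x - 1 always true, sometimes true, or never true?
Holds at x = 0: LHS = 3·0² - 3 = -3, RHS = 0 - 1 = -1; -3 ≤ -1 — holds
Fails at x = -1: LHS = 3·(-1)² - 3 = 0, RHS = (-1) - 1 = -2; 0 ≤ -2 — FAILS
It is satisfied by some integers in the range but not all.

Answer: Sometimes true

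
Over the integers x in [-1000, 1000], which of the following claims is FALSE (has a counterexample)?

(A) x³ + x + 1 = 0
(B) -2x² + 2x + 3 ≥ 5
(A) x = 0: LHS = 0³ + 0 + 1 = 1; 1 = 0 — FAILS
(B) x = 0: LHS = -2·0² + 2·0 + 3 = 3; 3 ≥ 5 — FAILS

Answer: Both A and B are false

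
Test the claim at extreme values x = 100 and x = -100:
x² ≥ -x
x = 100: LHS = 100² = 10000; 10000 ≥ -100 — holds
x = -100: LHS = (-100)² = 10000, RHS = -(-100) = 100; 10000 ≥ 100 — holds

Answer: Yes, holds for both x = 100 and x = -100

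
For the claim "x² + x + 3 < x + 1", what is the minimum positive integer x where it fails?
Testing positive integers:
x = 1: LHS = 1² + 1 + 3 = 5, RHS = 1 + 1 = 2; 5 < 2 — FAILS  ← smallest positive counterexample

Answer: x = 1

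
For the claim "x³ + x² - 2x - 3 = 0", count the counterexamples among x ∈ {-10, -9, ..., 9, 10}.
Counterexamples in [-10, 10]: {-10, -9, -8, -7, -6, -5, -4, -3, -2, -1, 0, 1, 2, 3, 4, 5, 6, 7, 8, 9, 10}.

Counting them gives 21 values.

Answer: 21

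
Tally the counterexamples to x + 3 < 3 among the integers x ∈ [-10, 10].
Counterexamples in [-10, 10]: {0, 1, 2, 3, 4, 5, 6, 7, 8, 9, 10}.

Counting them gives 11 values.

Answer: 11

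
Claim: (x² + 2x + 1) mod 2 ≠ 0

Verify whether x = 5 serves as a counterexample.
Substitute x = 5 into the relation:
x = 5: LHS = (5² + 2·5 + 1) mod 2 = 36 mod 2 = 0; 0 ≠ 0 — FAILS

Since the claim fails at x = 5, this value is a counterexample.

Answer: Yes, x = 5 is a counterexample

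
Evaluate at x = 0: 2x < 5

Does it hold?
x = 0: LHS = 2·0 = 0; 0 < 5 — holds

The relation is satisfied at x = 0.

Answer: Yes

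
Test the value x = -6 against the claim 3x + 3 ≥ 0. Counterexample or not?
Substitute x = -6 into the relation:
x = -6: LHS = 3·(-6) + 3 = -15; -15 ≥ 0 — FAILS

Since the claim fails at x = -6, this value is a counterexample.

Answer: Yes, x = -6 is a counterexample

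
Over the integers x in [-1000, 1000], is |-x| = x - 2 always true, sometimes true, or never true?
Over all integers in [-1000, 1000], LHS − RHS is always positive; it is smallest at x = 0, where it equals 2:
x = 0: LHS = |-0| = |0| = 0, RHS = 0 - 2 = -2; 0 = -2 — FAILS
At the ends of the range:
x = -1000: LHS = |-(-1000)| = |1000| = 1000, RHS = (-1000) - 2 = -1002; 1000 = -1002 — FAILS
x = 1000: LHS = |-1000| = 1000, RHS = 1000 - 2 = 998; 1000 = 998 — FAILS
Hence LHS − RHS is never 0, i.e. the two sides are never equal, so the claimed relation (=) fails for every integer in [-1000, 1000].

No integer in the range satisfies it.

Answer: Never true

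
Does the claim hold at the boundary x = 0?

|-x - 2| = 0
x = 0: LHS = |-0 - 2| = |-2| = 2; 2 = 0 — FAILS

The relation fails at x = 0, so x = 0 is a counterexample.

Answer: No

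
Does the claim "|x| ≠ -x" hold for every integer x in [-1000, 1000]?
The claim fails at x = 0:
x = 0: LHS = |0| = 0, RHS = -0 = 0; 0 ≠ 0 — FAILS

Because a single integer refutes it, the statement is false.

Answer: False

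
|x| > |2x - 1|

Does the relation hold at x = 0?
x = 0: LHS = |0| = 0, RHS = |2·0 - 1| = |-1| = 1; 0 > 1 — FAILS

The relation fails at x = 0, so x = 0 is a counterexample.

Answer: No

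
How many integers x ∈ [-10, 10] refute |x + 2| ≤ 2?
Counterexamples in [-10, 10]: {-10, -9, -8, -7, -6, -5, 1, 2, 3, 4, 5, 6, 7, 8, 9, 10}.

Counting them gives 16 values.

Answer: 16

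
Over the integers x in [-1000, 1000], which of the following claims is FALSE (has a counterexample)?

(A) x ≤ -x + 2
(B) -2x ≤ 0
(A) x = 2: RHS = -2 + 2 = 0; 2 ≤ 0 — FAILS
(B) x = -1: LHS = -2·(-1) = 2; 2 ≤ 0 — FAILS

Answer: Both A and B are false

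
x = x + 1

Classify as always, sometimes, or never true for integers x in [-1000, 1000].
Over all integers in [-1000, 1000], LHS − RHS is always negative; it is closest to 0 at x = 0, where it equals -1:
x = 0: RHS = 0 + 1 = 1; 0 = 1 — FAILS
At the ends of the range:
x = -1000: RHS = (-1000) + 1 = -999; -1000 = -999 — FAILS
x = 1000: RHS = 1000 + 1 = 1001; 1000 = 1001 — FAILS
Hence LHS − RHS is never 0, i.e. the two sides are never equal, so the claimed relation (=) fails for every integer in [-1000, 1000].

No integer in the range satisfies it.

Answer: Never true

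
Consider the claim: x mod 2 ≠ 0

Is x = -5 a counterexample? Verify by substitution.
Substitute x = -5 into the relation:
x = -5: LHS = (-5) mod 2 = 1; 1 ≠ 0 — holds

The claim holds here, so x = -5 is not a counterexample. (A counterexample exists elsewhere, e.g. x = 0.)

Answer: No, x = -5 is not a counterexample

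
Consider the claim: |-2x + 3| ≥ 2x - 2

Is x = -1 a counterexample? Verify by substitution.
Substitute x = -1 into the relation:
x = -1: LHS = |-2·(-1) + 3| = |5| = 5, RHS = 2·(-1) - 2 = -4; 5 ≥ -4 — holds

The claim holds here, so x = -1 is not a counterexample. (A counterexample exists elsewhere, e.g. x = 2.)

Answer: No, x = -1 is not a counterexample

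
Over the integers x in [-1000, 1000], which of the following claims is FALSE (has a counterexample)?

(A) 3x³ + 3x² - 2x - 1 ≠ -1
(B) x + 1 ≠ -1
(A) x = 0: LHS = 3·0³ + 3·0² - 2·0 - 1 = -1; -1 ≠ -1 — FAILS
(B) x = -2: LHS = (-2) + 1 = -1; -1 ≠ -1 — FAILS

Answer: Both A and B are false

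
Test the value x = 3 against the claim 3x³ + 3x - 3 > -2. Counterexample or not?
Substitute x = 3 into the relation:
x = 3: LHS = 3·3³ + 3·3 - 3 = 87; 87 > -2 — holds

The claim holds here, so x = 3 is not a counterexample. (A counterexample exists elsewhere, e.g. x = 0.)

Answer: No, x = 3 is not a counterexample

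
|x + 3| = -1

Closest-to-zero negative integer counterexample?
Testing negative integers from -1 downward:
x = -1: LHS = |(-1) + 3| = |2| = 2; 2 = -1 — FAILS  ← closest negative counterexample to 0

Answer: x = -1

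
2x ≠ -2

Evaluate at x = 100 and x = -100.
x = 100: LHS = 2·100 = 200; 200 ≠ -2 — holds
x = -100: LHS = 2·(-100) = -200; -200 ≠ -2 — holds

Answer: Yes, holds for both x = 100 and x = -100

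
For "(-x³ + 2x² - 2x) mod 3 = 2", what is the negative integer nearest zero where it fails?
Testing negative integers from -1 downward:
x = -1: LHS = (-(-1)³ + 2·(-1)² - 2·(-1)) mod 3 = 5 mod 3 = 2; 2 = 2 — holds
x = -2: LHS = (-(-2)³ + 2·(-2)² - 2·(-2)) mod 3 = 20 mod 3 = 2; 2 = 2 — holds
x = -3: LHS = (-(-3)³ + 2·(-3)² - 2·(-3)) mod 3 = 51 mod 3 = 0; 0 = 2 — FAILS  ← closest negative counterexample to 0

Answer: x = -3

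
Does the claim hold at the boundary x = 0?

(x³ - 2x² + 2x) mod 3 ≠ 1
x = 0: LHS = (0³ - 2·0² + 2·0) mod 3 = 0 mod 3 = 0; 0 ≠ 1 — holds

The relation is satisfied at x = 0.

Answer: Yes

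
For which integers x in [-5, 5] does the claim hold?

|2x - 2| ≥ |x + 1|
Holds for: {-5, -4, -3, -2, -1, 0, 3, 4, 5}
Fails for: {1, 2}

Answer: {-5, -4, -3, -2, -1, 0, 3, 4, 5}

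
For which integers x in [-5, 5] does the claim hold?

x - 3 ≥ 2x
Holds for: {-5, -4, -3}
Fails for: {-2, -1, 0, 1, 2, 3, 4, 5}

Answer: {-5, -4, -3}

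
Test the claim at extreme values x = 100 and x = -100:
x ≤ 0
x = 100: 100 ≤ 0 — FAILS
x = -100: -100 ≤ 0 — holds

Answer: Partially: fails for x = 100, holds for x = -100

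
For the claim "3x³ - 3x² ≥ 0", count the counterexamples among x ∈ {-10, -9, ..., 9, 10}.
Counterexamples in [-10, 10]: {-10, -9, -8, -7, -6, -5, -4, -3, -2, -1}.

Counting them gives 10 values.

Answer: 10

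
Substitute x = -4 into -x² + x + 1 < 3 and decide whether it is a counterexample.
Substitute x = -4 into the relation:
x = -4: LHS = -(-4)² + (-4) + 1 = -19; -19 < 3 — holds

The relation holds at x = -4, so it is not a counterexample.

Answer: No, x = -4 is not a counterexample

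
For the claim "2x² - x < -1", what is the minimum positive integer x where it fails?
Testing positive integers:
x = 1: LHS = 2·1² - 1 = 1; 1 < -1 — FAILS  ← smallest positive counterexample

Answer: x = 1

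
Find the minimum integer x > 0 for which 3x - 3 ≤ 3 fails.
Testing positive integers:
x = 1: LHS = 3·1 - 3 = 0; 0 ≤ 3 — holds
x = 2: LHS = 3·2 - 3 = 3; 3 ≤ 3 — holds
x = 3: LHS = 3·3 - 3 = 6; 6 ≤ 3 — FAILS  ← smallest positive counterexample

Answer: x = 3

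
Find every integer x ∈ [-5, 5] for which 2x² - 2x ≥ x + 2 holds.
Holds for: {-5, -4, -3, -2, -1, 2, 3, 4, 5}
Fails for: {0, 1}

Answer: {-5, -4, -3, -2, -1, 2, 3, 4, 5}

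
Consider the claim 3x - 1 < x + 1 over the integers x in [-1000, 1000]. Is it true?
The claim fails at x = 1:
x = 1: LHS = 3·1 - 1 = 2, RHS = 1 + 1 = 2; 2 < 2 — FAILS

Because a single integer refutes it, the statement is false.

Answer: False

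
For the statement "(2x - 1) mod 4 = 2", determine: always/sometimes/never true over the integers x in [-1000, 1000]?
For a polynomial with integer coefficients, its value mod 4 depends only on x mod 4, so it suffices to check one representative of each residue class, x = 0, 1, 2, 3:
x = 0: LHS = (2·0 - 1) mod 4 = (-1) mod 4 = 3; 3 = 2 — FAILS
x = 1: LHS = (2·1 - 1) mod 4 = 1 mod 4 = 1; 1 = 2 — FAILS
x = 2: LHS = (2·2 - 1) mod 4 = 3 mod 4 = 3; 3 = 2 — FAILS
x = 3: LHS = (2·3 - 1) mod 4 = 5 mod 4 = 1; 1 = 2 — FAILS
The relation fails in every residue class, so the claimed relation (=) fails for every integer in [-1000, 1000].

No integer in the range satisfies it.

Answer: Never true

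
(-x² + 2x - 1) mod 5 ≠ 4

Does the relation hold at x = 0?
x = 0: LHS = (-0² + 2·0 - 1) mod 5 = (-1) mod 5 = 4; 4 ≠ 4 — FAILS

The relation fails at x = 0, so x = 0 is a counterexample.

Answer: No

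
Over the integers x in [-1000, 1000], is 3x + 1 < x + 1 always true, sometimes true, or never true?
Holds at x = -1: LHS = 3·(-1) + 1 = -2, RHS = (-1) + 1 = 0; -2 < 0 — holds
Fails at x = 0: LHS = 3·0 + 1 = 1, RHS = 0 + 1 = 1; 1 < 1 — FAILS
It is satisfied by some integers in the range but not all.

Answer: Sometimes true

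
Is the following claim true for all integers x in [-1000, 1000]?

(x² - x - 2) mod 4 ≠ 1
For a polynomial with integer coefficients, its value mod 4 depends only on x mod 4, so it suffices to check one representative of each residue class, x = 0, 1, 2, 3:
x = 0: LHS = (0² - 0 - 2) mod 4 = (-2) mod 4 = 2; 2 ≠ 1 — holds
x = 1: LHS = (1² - 1 - 2) mod 4 = (-2) mod 4 = 2; 2 ≠ 1 — holds
x = 2: LHS = (2² - 2 - 2) mod 4 = 0 mod 4 = 0; 0 ≠ 1 — holds
x = 3: LHS = (3² - 3 - 2) mod 4 = 4 mod 4 = 0; 0 ≠ 1 — holds
The relation holds in every residue class, so the relation holds for every integer in [-1000, 1000].

No counterexample exists.

Answer: True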